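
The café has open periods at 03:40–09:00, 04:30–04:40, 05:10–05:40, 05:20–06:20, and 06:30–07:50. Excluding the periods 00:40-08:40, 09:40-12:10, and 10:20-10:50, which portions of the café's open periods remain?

08:40-09:00

First set merges to 03:40-09:00.
Second set merges to 00:40-08:40, 09:40-12:10.
03:40-09:00 with B removed leaves 08:40-09:00.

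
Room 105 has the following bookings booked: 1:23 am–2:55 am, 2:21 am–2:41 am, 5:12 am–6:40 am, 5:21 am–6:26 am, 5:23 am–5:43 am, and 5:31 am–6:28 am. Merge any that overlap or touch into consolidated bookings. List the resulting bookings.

1:23 am–2:55 am, 5:12 am–6:40 am

2:21 am–2:41 am overlaps/touches 1:23 am–2:55 am → extend to 1:23 am–2:55 am.
5:12 am–6:40 am is disjoint → start new block.
5:21 am–6:26 am overlaps/touches 5:12 am–6:40 am → extend to 5:12 am–6:40 am.
5:23 am–5:43 am overlaps/touches 5:12 am–6:40 am → extend to 5:12 am–6:40 am.
5:31 am–6:28 am overlaps/touches 5:12 am–6:40 am → extend to 5:12 am–6:40 am.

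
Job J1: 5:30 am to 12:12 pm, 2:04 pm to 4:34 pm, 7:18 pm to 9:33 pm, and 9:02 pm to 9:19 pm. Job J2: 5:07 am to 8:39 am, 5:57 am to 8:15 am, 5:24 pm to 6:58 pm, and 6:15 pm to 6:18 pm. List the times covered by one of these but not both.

5:07 am–5:30 am, 8:39 am–12:12 pm, 2:04 pm–4:34 pm, 5:24 pm–6:58 pm, 7:18 pm–9:33 pm

First set merges to 5:30 am–12:12 pm, 2:04 pm–4:34 pm, 7:18 pm–9:33 pm.
Second set merges to 5:07 am–8:39 am, 5:24 pm–6:58 pm.
Only in the first: 8:39 am–12:12 pm, 2:04 pm–4:34 pm, 7:18 pm–9:33 pm.
Only in the second: 5:07 am–5:30 am, 5:24 pm–6:58 pm.
Together these are the periods covered by exactly one.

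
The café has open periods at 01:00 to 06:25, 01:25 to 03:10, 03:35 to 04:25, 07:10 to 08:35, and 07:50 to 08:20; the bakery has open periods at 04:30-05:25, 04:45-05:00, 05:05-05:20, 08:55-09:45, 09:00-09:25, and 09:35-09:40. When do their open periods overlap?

04:30-05:25

Merge the first list: 01:00-06:25, 07:10-08:35.
Merge the second list: 04:30-05:25, 08:55-09:45.
01:00-06:25 overlaps B on 04:30-05:25.
07:10-08:35 falls entirely outside B.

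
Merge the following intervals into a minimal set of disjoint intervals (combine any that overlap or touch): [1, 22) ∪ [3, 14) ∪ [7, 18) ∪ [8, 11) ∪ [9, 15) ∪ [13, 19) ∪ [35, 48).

[1, 22) ∪ [35, 48)

[3, 14) overlaps/touches [1, 22) → extend to [1, 22).
[7, 18) overlaps/touches [1, 22) → extend to [1, 22).
[8, 11) overlaps/touches [1, 22) → extend to [1, 22).
[9, 15) overlaps/touches [1, 22) → extend to [1, 22).
[13, 19) overlaps/touches [1, 22) → extend to [1, 22).
[35, 48) is disjoint → start new block.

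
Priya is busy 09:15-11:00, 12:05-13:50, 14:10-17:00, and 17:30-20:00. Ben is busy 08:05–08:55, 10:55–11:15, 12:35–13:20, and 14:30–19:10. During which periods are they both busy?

09:15–11:00 meets the second set on 10:55–11:00.
12:05–13:50 meets the second set on 12:35–13:20.
14:10–17:00 meets the second set on 14:30–17:00.
17:30–20:00 meets the second set on 17:30–19:10.

10:55–11:00, 12:35–13:20, 14:30–17:00, 17:30–19:10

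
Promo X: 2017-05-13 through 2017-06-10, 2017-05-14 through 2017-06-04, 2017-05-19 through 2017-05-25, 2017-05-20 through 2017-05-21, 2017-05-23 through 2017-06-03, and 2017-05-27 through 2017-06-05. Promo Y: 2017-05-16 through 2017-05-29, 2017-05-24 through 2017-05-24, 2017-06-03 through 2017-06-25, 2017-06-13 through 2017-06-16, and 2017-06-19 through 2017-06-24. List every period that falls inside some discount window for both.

A, merged: 2017-05-13 through 2017-06-10.
B, merged: 2017-05-16 through 2017-05-29, 2017-06-03 through 2017-06-25.
2017-05-13 through 2017-06-10 meets the second set on 2017-05-16 through 2017-05-29, 2017-06-03 through 2017-06-10.

2017-05-16 through 2017-05-29, 2017-06-03 through 2017-06-10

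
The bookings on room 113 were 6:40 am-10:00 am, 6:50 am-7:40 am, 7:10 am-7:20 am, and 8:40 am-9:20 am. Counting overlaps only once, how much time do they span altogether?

Merged: 6:40 am–10:00 am.
Length: 3 h 20 min.

3 h 20 min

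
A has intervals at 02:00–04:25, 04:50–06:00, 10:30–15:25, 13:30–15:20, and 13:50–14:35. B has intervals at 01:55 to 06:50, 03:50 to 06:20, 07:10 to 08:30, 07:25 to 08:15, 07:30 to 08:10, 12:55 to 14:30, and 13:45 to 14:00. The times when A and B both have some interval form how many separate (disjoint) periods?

3

First set merges to 02:00-04:25, 04:50-06:00, 10:30-15:25.
Second set merges to 01:55-06:50, 07:10-08:30, 12:55-14:30.
A ∩ B = 02:00-04:25, 04:50-06:00, 12:55-14:30.
That is 3 disjoint pieces.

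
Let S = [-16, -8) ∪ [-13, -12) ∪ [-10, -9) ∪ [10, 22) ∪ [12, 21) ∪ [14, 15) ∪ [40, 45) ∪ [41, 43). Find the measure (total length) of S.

Merged: [-16, -8), [10, 22), [40, 45).
Lengths: 8 + 12 + 5 = 25.

25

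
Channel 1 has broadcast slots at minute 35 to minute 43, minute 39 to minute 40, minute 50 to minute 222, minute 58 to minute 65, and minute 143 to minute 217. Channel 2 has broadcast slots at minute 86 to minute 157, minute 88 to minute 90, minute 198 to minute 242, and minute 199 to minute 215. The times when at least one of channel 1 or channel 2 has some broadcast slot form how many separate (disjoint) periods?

First set merges to minute 35 to minute 43, minute 50 to minute 222.
Second set merges to minute 86 to minute 157, minute 198 to minute 242.
A ∪ B = minute 35 to minute 43, minute 50 to minute 242.
That is 2 disjoint pieces.

2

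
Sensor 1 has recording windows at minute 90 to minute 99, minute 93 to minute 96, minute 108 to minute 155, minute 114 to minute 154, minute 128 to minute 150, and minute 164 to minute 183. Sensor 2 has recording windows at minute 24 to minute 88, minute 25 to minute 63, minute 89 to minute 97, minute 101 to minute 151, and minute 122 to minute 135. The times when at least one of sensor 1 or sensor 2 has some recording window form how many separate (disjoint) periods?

4

First set merges to minute 90 to minute 99, minute 108 to minute 155, minute 164 to minute 183.
Second set merges to minute 24 to minute 88, minute 89 to minute 97, minute 101 to minute 151.
A ∪ B = minute 24 to minute 88, minute 89 to minute 99, minute 101 to minute 155, minute 164 to minute 183.
That is 4 disjoint pieces.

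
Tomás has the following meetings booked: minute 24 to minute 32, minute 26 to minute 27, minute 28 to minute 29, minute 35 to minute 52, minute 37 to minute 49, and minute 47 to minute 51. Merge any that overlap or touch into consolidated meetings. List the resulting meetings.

minute 26 to minute 27 overlaps/touches minute 24 to minute 32 → extend to minute 24 to minute 32.
minute 28 to minute 29 overlaps/touches minute 24 to minute 32 → extend to minute 24 to minute 32.
minute 35 to minute 52 is disjoint → start new block.
minute 37 to minute 49 overlaps/touches minute 35 to minute 52 → extend to minute 35 to minute 52.
minute 47 to minute 51 overlaps/touches minute 35 to minute 52 → extend to minute 35 to minute 52.

minute 24 to minute 32, minute 35 to minute 52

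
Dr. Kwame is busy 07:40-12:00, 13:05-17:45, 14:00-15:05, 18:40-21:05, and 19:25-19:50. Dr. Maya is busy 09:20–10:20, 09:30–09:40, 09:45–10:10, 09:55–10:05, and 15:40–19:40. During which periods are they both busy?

A, merged: 07:40-12:00, 13:05-17:45, 18:40-21:05.
B, merged: 09:20-10:20, 15:40-19:40.
07:40-12:00 meets the second set on 09:20-10:20.
13:05-17:45 meets the second set on 15:40-17:45.
18:40-21:05 meets the second set on 18:40-19:40.

09:20-10:20, 15:40-17:45, 18:40-19:40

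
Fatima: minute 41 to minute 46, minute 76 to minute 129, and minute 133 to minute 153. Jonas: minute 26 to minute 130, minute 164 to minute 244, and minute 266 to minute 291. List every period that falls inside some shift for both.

minute 41 to minute 46 meets the second set on minute 41 to minute 46.
minute 76 to minute 129 meets the second set on minute 76 to minute 129.
minute 133 to minute 153: no overlap with the second set.

minute 41 to minute 46, minute 76 to minute 129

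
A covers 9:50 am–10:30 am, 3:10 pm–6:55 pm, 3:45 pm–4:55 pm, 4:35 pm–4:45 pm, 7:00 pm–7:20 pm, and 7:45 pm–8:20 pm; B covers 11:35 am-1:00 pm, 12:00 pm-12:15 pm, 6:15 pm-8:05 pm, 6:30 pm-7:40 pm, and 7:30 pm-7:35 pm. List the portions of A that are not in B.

First set merges to 9:50 am-10:30 am, 3:10 pm-6:55 pm, 7:00 pm-7:20 pm, 7:45 pm-8:20 pm.
Second set merges to 11:35 am-1:00 pm, 6:15 pm-8:05 pm.
9:50 am-10:30 am: no B overlap → unchanged.
3:10 pm-6:55 pm minus B → 3:10 pm-6:15 pm.
7:00 pm-7:20 pm: fully covered by B → removed.
7:45 pm-8:20 pm minus B → 8:05 pm-8:20 pm.

9:50 am-10:30 am, 3:10 pm-6:15 pm, 8:05 pm-8:20 pm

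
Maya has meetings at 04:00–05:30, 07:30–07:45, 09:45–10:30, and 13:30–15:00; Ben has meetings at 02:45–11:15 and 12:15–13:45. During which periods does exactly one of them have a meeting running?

02:45-04:00, 05:30-07:30, 07:45-09:45, 10:30-11:15, 12:15-13:30, 13:45-15:00

A \ B = 13:45-15:00.
B \ A = 02:45-04:00, 05:30-07:30, 07:45-09:45, 10:30-11:15, 12:15-13:30.
Union of the two gives the symmetric difference.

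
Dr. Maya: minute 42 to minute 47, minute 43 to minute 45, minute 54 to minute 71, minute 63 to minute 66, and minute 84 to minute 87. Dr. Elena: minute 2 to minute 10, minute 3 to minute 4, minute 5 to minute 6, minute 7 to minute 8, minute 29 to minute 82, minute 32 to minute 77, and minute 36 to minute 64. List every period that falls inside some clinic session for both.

minute 42 to minute 47, minute 54 to minute 71

First set merges to minute 42 to minute 47, minute 54 to minute 71, minute 84 to minute 87.
Second set merges to minute 2 to minute 10, minute 29 to minute 82.
minute 42 to minute 47 ∩ B → minute 42 to minute 47.
minute 54 to minute 71 ∩ B → minute 54 to minute 71.
minute 84 to minute 87 meets no B interval.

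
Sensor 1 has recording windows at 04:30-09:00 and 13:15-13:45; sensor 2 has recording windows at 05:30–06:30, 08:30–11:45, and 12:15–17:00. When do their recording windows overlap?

05:30–06:30, 08:30–09:00, 13:15–13:45

04:30–09:00 overlaps B on 05:30–06:30, 08:30–09:00.
13:15–13:45 overlaps B on 13:15–13:45.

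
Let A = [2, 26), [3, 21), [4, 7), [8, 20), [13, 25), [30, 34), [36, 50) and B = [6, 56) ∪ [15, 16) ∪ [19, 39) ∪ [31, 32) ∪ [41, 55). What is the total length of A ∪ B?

54

Merge the first list: [2, 26), [30, 34), [36, 50).
Merge the second list: [6, 56).
A ∪ B = [2, 56).
Total: 54.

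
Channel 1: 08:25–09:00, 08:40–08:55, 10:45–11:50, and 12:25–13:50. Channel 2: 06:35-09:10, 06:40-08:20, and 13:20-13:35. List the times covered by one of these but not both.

06:35–08:25, 09:00–09:10, 10:45–11:50, 12:25–13:20, 13:35–13:50

First set merges to 08:25–09:00, 10:45–11:50, 12:25–13:50.
Second set merges to 06:35–09:10, 13:20–13:35.
A but not B: 10:45–11:50, 12:25–13:20, 13:35–13:50.
B but not A: 06:35–08:25, 09:00–09:10.
Combining gives A △ B.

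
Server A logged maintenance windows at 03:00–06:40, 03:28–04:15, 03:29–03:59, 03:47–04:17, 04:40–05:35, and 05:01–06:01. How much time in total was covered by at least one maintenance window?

3 h 40 min

Merged: 03:00–06:40.
Length: 3 h 40 min.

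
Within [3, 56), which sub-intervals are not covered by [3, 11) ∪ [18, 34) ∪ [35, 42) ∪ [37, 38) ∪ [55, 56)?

Covered (merged): [3, 11), [18, 34), [35, 42), [55, 56).
Gaps within [3, 56): [11, 18), [34, 35), [42, 55).

[11, 18) ∪ [34, 35) ∪ [42, 55)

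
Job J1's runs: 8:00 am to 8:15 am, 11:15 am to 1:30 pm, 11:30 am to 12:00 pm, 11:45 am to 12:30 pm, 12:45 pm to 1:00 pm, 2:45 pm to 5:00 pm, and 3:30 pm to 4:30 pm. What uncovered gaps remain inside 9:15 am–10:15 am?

Covered (merged): 8:00 am–8:15 am, 11:15 am–1:30 pm, 2:45 pm–5:00 pm.
Complement within 9:15 am–10:15 am: 9:15 am–10:15 am.

9:15 am–10:15 am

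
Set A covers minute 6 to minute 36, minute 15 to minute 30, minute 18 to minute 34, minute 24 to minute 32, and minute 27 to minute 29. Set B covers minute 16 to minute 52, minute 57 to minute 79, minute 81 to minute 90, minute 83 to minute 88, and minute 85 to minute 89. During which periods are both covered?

First set merges to minute 6 to minute 36.
Second set merges to minute 16 to minute 52, minute 57 to minute 79, minute 81 to minute 90.
minute 6 to minute 36 meets the second set on minute 16 to minute 36.

minute 16 to minute 36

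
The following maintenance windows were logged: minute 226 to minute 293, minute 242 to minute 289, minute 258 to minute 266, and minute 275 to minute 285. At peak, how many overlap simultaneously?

3

Walk the sorted start/end points keeping a running depth.
The depth first hits 3 at minute 258.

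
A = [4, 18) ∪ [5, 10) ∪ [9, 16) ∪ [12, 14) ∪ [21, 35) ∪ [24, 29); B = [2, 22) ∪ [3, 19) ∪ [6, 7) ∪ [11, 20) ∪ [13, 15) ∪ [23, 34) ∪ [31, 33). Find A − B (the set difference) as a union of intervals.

[22, 23) ∪ [34, 35)

First set merges to [4, 18), [21, 35).
Second set merges to [2, 22), [23, 34).
[4, 18): entirely removed.
[21, 35) \ B = [22, 23), [34, 35).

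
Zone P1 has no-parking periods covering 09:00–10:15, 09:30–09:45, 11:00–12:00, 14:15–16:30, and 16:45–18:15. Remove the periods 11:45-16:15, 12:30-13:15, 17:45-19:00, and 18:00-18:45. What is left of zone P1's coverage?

Merge the first list: 09:00-10:15, 11:00-12:00, 14:15-16:30, 16:45-18:15.
Merge the second list: 11:45-16:15, 17:45-19:00.
09:00-10:15: nothing removed.
11:00-12:00 \ B = 11:00-11:45.
14:15-16:30 \ B = 16:15-16:30.
16:45-18:15 \ B = 16:45-17:45.

09:00-10:15, 11:00-11:45, 16:15-16:30, 16:45-17:45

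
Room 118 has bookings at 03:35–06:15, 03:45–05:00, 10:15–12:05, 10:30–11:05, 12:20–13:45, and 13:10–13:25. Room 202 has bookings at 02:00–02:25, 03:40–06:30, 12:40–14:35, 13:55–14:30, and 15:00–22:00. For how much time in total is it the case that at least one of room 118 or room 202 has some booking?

First set merges to 03:35–06:15, 10:15–12:05, 12:20–13:45.
Second set merges to 02:00–02:25, 03:40–06:30, 12:40–14:35, 15:00–22:00.
A ∪ B = 02:00–02:25, 03:35–06:30, 10:15–12:05, 12:20–14:35, 15:00–22:00.
Total: 25 min + 2 h 55 min + 1 h 50 min + 2 h 15 min + 7 h = 14 h 25 min.

14 h 25 min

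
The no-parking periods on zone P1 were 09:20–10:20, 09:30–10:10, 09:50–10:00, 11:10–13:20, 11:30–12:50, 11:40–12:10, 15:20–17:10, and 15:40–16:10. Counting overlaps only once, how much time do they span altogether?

Merged: 09:20-10:20, 11:10-13:20, 15:20-17:10.
Lengths: 1 h + 2 h 10 min + 1 h 50 min = 5 h.

5 h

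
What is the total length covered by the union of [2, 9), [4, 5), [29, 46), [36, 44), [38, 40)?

Merged: [2, 9), [29, 46).
Lengths: 7 + 17 = 24.

24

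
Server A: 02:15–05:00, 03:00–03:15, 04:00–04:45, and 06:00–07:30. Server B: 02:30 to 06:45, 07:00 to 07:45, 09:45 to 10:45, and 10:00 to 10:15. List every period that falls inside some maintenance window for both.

02:30-05:00, 06:00-06:45, 07:00-07:30

Merge the first list: 02:15-05:00, 06:00-07:30.
Merge the second list: 02:30-06:45, 07:00-07:45, 09:45-10:45.
02:15-05:00 meets the second set on 02:30-05:00.
06:00-07:30 meets the second set on 06:00-06:45, 07:00-07:30.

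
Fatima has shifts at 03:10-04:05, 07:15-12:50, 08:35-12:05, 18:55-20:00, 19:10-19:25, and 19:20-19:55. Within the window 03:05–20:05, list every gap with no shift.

03:05–03:10, 04:05–07:15, 12:50–18:55, 20:00–20:05

After merging, the occupied span is 03:10–04:05, 07:15–12:50, 18:55–20:00.
Complement within 03:05–20:05: 03:05–03:10, 04:05–07:15, 12:50–18:55, 20:00–20:05.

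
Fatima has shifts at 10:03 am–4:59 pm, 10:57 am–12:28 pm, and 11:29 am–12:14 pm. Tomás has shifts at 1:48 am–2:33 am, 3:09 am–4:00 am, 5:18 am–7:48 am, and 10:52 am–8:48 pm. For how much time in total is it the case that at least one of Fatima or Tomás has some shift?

14 h 51 min

First set merges to 10:03 am–4:59 pm.
A ∪ B = 1:48 am–2:33 am, 3:09 am–4:00 am, 5:18 am–7:48 am, 10:03 am–8:48 pm.
Total: 45 min + 51 min + 2 h 30 min + 10 h 45 min = 14 h 51 min.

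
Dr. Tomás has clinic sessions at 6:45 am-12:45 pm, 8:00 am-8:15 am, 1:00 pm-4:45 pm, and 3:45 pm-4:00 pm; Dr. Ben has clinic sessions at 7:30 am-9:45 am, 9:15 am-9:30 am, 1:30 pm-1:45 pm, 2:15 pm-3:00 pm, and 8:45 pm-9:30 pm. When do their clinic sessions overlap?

Merge the first list: 6:45 am–12:45 pm, 1:00 pm–4:45 pm.
Merge the second list: 7:30 am–9:45 am, 1:30 pm–1:45 pm, 2:15 pm–3:00 pm, 8:45 pm–9:30 pm.
6:45 am–12:45 pm ∩ B → 7:30 am–9:45 am.
1:00 pm–4:45 pm ∩ B → 1:30 pm–1:45 pm, 2:15 pm–3:00 pm.

7:30 am–9:45 am, 1:30 pm–1:45 pm, 2:15 pm–3:00 pm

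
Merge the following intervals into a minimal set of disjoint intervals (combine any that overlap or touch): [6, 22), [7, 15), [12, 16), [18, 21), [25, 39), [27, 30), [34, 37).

[7, 15) overlaps/touches [6, 22) → extend to [6, 22).
[12, 16) overlaps/touches [6, 22) → extend to [6, 22).
[18, 21) overlaps/touches [6, 22) → extend to [6, 22).
[25, 39) is disjoint → start new block.
[27, 30) overlaps/touches [25, 39) → extend to [25, 39).
[34, 37) overlaps/touches [25, 39) → extend to [25, 39).

[6, 22) ∪ [25, 39)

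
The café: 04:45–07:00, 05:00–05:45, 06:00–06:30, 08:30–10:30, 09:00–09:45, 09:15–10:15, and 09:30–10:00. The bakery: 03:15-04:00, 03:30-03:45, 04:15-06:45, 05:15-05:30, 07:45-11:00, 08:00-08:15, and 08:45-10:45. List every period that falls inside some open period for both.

Merge the first list: 04:45–07:00, 08:30–10:30.
Merge the second list: 03:15–04:00, 04:15–06:45, 07:45–11:00.
04:45–07:00 ∩ B → 04:45–06:45.
08:30–10:30 ∩ B → 08:30–10:30.

04:45–06:45, 08:30–10:30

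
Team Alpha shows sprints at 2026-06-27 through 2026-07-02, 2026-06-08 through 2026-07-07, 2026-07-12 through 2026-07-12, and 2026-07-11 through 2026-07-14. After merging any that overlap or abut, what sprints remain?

2026-06-08 through 2026-07-07, 2026-07-11 through 2026-07-14

Sort by start: 2026-06-08 through 2026-07-07, 2026-06-27 through 2026-07-02, 2026-07-11 through 2026-07-14, 2026-07-12 through 2026-07-12.
2026-06-27 through 2026-07-02 overlaps/touches 2026-06-08 through 2026-07-07 → extend to 2026-06-08 through 2026-07-07.
2026-07-11 through 2026-07-14 is disjoint → start new block.
2026-07-12 through 2026-07-12 overlaps/touches 2026-07-11 through 2026-07-14 → extend to 2026-07-11 through 2026-07-14.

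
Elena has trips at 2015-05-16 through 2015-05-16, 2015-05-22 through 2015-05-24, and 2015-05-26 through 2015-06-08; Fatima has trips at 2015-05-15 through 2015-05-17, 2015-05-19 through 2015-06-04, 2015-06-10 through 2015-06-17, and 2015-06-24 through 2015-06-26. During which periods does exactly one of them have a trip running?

A but not B: 2015-06-05 through 2015-06-08.
B but not A: 2015-05-15 through 2015-05-15, 2015-05-17 through 2015-05-17, 2015-05-19 through 2015-05-21, 2015-05-25 through 2015-05-25, 2015-06-10 through 2015-06-17, 2015-06-24 through 2015-06-26.
Combining gives A △ B.

2015-05-15 through 2015-05-15, 2015-05-17 through 2015-05-17, 2015-05-19 through 2015-05-21, 2015-05-25 through 2015-05-25, 2015-06-05 through 2015-06-08, 2015-06-10 through 2015-06-17, 2015-06-24 through 2015-06-26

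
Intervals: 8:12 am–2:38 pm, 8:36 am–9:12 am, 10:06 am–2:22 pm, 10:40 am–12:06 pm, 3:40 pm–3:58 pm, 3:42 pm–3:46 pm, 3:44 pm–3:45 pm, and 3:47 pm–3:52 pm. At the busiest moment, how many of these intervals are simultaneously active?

3

Sweep endpoints in order; track running count of active intervals.
Peak of 3 reached at 10:40 am.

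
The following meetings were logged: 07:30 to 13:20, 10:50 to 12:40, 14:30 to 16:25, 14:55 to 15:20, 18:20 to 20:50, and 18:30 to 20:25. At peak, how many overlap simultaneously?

At 10:50, 2 of the intervals are simultaneously active.
No point has more.

2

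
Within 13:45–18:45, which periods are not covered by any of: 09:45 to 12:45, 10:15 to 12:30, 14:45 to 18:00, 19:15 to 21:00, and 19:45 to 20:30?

13:45-14:45, 18:00-18:45

After merging, the occupied span is 09:45-12:45, 14:45-18:00, 19:15-21:00.
Uncovered inside 13:45-18:45: 13:45-14:45, 18:00-18:45.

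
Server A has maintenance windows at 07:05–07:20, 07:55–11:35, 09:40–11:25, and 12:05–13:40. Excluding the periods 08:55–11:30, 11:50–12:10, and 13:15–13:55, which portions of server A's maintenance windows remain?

07:05-07:20, 07:55-08:55, 11:30-11:35, 12:10-13:15

A, merged: 07:05-07:20, 07:55-11:35, 12:05-13:40.
07:05-07:20 is untouched.
07:55-11:35 with B removed leaves 07:55-08:55, 11:30-11:35.
12:05-13:40 with B removed leaves 12:10-13:15.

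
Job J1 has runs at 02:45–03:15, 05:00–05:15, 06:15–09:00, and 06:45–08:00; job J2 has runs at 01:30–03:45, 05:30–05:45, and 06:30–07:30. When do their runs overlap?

02:45–03:15, 06:30–07:30

A, merged: 02:45–03:15, 05:00–05:15, 06:15–09:00.
02:45–03:15 meets the second set on 02:45–03:15.
05:00–05:15: no overlap with the second set.
06:15–09:00 meets the second set on 06:30–07:30.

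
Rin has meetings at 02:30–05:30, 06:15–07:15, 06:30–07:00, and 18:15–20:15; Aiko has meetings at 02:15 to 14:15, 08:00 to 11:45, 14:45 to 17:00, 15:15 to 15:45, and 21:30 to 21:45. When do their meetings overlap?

First set merges to 02:30–05:30, 06:15–07:15, 18:15–20:15.
Second set merges to 02:15–14:15, 14:45–17:00, 21:30–21:45.
02:30–05:30 overlaps B on 02:30–05:30.
06:15–07:15 overlaps B on 06:15–07:15.
18:15–20:15 falls entirely outside B.

02:30–05:30, 06:15–07:15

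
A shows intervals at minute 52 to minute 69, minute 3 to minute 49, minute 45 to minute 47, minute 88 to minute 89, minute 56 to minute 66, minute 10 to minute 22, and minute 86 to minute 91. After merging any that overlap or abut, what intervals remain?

Sort by start: minute 3 to minute 49, minute 10 to minute 22, minute 45 to minute 47, minute 52 to minute 69, minute 56 to minute 66, minute 86 to minute 91, minute 88 to minute 89.
minute 10 to minute 22 overlaps/touches minute 3 to minute 49 → extend to minute 3 to minute 49.
minute 45 to minute 47 overlaps/touches minute 3 to minute 49 → extend to minute 3 to minute 49.
minute 52 to minute 69 is disjoint → start new block.
minute 56 to minute 66 overlaps/touches minute 52 to minute 69 → extend to minute 52 to minute 69.
minute 86 to minute 91 is disjoint → start new block.
minute 88 to minute 89 overlaps/touches minute 86 to minute 91 → extend to minute 86 to minute 91.

minute 3 to minute 49, minute 52 to minute 69, minute 86 to minute 91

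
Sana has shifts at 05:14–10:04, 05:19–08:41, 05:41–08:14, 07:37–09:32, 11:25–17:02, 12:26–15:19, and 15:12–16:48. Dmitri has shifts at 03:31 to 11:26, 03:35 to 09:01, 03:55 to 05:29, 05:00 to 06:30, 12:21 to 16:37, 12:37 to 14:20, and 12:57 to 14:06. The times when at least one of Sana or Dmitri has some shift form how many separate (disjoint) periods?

1

A, merged: 05:14–10:04, 11:25–17:02.
B, merged: 03:31–11:26, 12:21–16:37.
A ∪ B = 03:31–17:02.
That is 1 disjoint piece.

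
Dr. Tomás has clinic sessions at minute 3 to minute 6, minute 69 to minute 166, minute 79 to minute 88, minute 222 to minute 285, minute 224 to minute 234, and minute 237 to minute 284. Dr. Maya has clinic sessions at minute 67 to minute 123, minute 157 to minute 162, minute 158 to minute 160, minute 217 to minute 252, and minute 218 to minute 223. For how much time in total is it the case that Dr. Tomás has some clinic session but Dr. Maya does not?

74 minutes

A, merged: minute 3 to minute 6, minute 69 to minute 166, minute 222 to minute 285.
B, merged: minute 67 to minute 123, minute 157 to minute 162, minute 217 to minute 252.
A \ B = minute 3 to minute 6, minute 123 to minute 157, minute 162 to minute 166, minute 252 to minute 285.
Total: 3 minutes + 34 minutes + 4 minutes + 33 minutes = 74 minutes.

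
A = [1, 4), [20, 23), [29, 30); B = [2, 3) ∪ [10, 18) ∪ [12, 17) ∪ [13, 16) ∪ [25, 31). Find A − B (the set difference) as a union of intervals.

B, merged: [2, 3), [10, 18), [25, 31).
[1, 4) \ B = [1, 2), [3, 4).
[20, 23): nothing removed.
[29, 30): entirely removed.

[1, 2) ∪ [3, 4) ∪ [20, 23)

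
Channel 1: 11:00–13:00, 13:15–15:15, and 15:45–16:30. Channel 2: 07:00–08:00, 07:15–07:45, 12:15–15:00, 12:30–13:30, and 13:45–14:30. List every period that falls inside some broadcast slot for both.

Merge the second list: 07:00–08:00, 12:15–15:00.
11:00–13:00 meets the second set on 12:15–13:00.
13:15–15:15 meets the second set on 13:15–15:00.
15:45–16:30: no overlap with the second set.

12:15–13:00, 13:15–15:00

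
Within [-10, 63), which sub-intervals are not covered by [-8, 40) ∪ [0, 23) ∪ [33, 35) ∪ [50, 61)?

[-10, -8) ∪ [40, 50) ∪ [61, 63)

After merging, the occupied span is [-8, 40), [50, 61).
Complement within [-10, 63): [-10, -8), [40, 50), [61, 63).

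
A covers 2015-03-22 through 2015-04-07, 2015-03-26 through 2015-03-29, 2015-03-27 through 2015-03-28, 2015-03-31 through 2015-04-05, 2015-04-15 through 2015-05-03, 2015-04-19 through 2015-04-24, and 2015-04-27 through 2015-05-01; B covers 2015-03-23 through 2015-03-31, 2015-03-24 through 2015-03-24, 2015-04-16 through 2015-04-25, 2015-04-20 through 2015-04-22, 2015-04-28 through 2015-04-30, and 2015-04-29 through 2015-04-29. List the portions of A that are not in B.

A, merged: 2015-03-22 through 2015-04-07, 2015-04-15 through 2015-05-03.
B, merged: 2015-03-23 through 2015-03-31, 2015-04-16 through 2015-04-25, 2015-04-28 through 2015-04-30.
2015-03-22 through 2015-04-07 minus B → 2015-03-22 through 2015-03-22, 2015-04-01 through 2015-04-07.
2015-04-15 through 2015-05-03 minus B → 2015-04-15 through 2015-04-15, 2015-04-26 through 2015-04-27, 2015-05-01 through 2015-05-03.

2015-03-22 through 2015-03-22, 2015-04-01 through 2015-04-07, 2015-04-15 through 2015-04-15, 2015-04-26 through 2015-04-27, 2015-05-01 through 2015-05-03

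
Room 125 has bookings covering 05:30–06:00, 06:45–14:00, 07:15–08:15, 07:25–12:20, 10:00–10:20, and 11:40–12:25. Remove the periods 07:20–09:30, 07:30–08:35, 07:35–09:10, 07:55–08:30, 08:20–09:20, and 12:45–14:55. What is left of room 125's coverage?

05:30-06:00, 06:45-07:20, 09:30-12:45

Merge the first list: 05:30-06:00, 06:45-14:00.
Merge the second list: 07:20-09:30, 12:45-14:55.
05:30-06:00: no B overlap → unchanged.
06:45-14:00 minus B → 06:45-07:20, 09:30-12:45.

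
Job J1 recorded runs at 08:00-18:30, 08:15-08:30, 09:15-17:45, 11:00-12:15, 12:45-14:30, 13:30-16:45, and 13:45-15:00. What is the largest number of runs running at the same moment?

5

Walk the sorted start/end points keeping a running depth.
The depth first hits 5 at 13:45.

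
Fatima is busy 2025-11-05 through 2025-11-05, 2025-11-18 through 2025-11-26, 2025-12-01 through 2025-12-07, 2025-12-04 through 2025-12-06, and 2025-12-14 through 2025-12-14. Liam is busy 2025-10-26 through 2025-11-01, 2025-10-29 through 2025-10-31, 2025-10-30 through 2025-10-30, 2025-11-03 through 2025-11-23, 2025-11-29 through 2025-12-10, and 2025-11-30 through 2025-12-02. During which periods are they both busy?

A, merged: 2025-11-05 through 2025-11-05, 2025-11-18 through 2025-11-26, 2025-12-01 through 2025-12-07, 2025-12-14 through 2025-12-14.
B, merged: 2025-10-26 through 2025-11-01, 2025-11-03 through 2025-11-23, 2025-11-29 through 2025-12-10.
2025-11-05 through 2025-11-05 ∩ B → 2025-11-05 through 2025-11-05.
2025-11-18 through 2025-11-26 ∩ B → 2025-11-18 through 2025-11-23.
2025-12-01 through 2025-12-07 ∩ B → 2025-12-01 through 2025-12-07.
2025-12-14 through 2025-12-14 meets no B interval.

2025-11-05 through 2025-11-05, 2025-11-18 through 2025-11-23, 2025-12-01 through 2025-12-07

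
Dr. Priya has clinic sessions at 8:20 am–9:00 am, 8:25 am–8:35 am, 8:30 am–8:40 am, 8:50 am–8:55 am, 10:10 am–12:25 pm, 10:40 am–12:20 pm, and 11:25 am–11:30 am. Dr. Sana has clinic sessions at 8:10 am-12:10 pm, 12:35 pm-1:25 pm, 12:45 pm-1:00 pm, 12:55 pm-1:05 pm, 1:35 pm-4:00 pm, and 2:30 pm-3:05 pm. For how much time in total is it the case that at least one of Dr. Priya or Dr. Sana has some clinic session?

First set merges to 8:20 am–9:00 am, 10:10 am–12:25 pm.
Second set merges to 8:10 am–12:10 pm, 12:35 pm–1:25 pm, 1:35 pm–4:00 pm.
A ∪ B = 8:10 am–12:25 pm, 12:35 pm–1:25 pm, 1:35 pm–4:00 pm.
Total: 4 h 15 min + 50 min + 2 h 25 min = 7 h 30 min.

7 h 30 min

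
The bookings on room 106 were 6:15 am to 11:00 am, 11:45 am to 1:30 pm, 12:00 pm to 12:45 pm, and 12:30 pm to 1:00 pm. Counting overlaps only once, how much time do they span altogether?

6 h 30 min

Merged: 6:15 am-11:00 am, 11:45 am-1:30 pm.
Lengths: 4 h 45 min + 1 h 45 min = 6 h 30 min.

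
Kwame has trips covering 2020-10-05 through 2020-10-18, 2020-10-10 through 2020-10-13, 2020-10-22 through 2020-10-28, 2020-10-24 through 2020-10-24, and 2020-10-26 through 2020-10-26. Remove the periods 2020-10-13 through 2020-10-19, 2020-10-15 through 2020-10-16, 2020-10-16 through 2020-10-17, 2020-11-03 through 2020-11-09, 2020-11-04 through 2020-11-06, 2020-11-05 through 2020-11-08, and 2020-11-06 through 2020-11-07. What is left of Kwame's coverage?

2020-10-05 through 2020-10-12, 2020-10-22 through 2020-10-28

A, merged: 2020-10-05 through 2020-10-18, 2020-10-22 through 2020-10-28.
B, merged: 2020-10-13 through 2020-10-19, 2020-11-03 through 2020-11-09.
2020-10-05 through 2020-10-18 \ B = 2020-10-05 through 2020-10-12.
2020-10-22 through 2020-10-28: nothing removed.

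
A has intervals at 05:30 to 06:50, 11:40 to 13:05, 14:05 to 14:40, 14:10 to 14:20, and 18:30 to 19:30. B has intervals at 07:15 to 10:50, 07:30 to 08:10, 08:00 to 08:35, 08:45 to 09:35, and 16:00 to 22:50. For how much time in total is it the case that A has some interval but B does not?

First set merges to 05:30–06:50, 11:40–13:05, 14:05–14:40, 18:30–19:30.
Second set merges to 07:15–10:50, 16:00–22:50.
A \ B = 05:30–06:50, 11:40–13:05, 14:05–14:40.
Total: 1 h 20 min + 1 h 25 min + 35 min = 3 h 20 min.

3 h 20 min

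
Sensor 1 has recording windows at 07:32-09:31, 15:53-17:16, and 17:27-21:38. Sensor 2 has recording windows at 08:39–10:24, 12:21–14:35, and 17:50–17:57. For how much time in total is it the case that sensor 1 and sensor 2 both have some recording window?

A ∩ B = 08:39–09:31, 17:50–17:57.
Total: 52 min + 7 min = 59 min.

59 min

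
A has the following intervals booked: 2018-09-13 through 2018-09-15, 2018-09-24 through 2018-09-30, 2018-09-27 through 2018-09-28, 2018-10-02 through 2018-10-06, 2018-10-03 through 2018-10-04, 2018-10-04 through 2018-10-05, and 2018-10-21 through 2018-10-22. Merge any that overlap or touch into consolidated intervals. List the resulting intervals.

2018-09-13 through 2018-09-15, 2018-09-24 through 2018-09-30, 2018-10-02 through 2018-10-06, 2018-10-21 through 2018-10-22

2018-09-24 through 2018-09-30 is disjoint → start new block.
2018-09-27 through 2018-09-28 overlaps/touches 2018-09-24 through 2018-09-30 → extend to 2018-09-24 through 2018-09-30.
2018-10-02 through 2018-10-06 is disjoint → start new block.
2018-10-03 through 2018-10-04 overlaps/touches 2018-10-02 through 2018-10-06 → extend to 2018-10-02 through 2018-10-06.
2018-10-04 through 2018-10-05 overlaps/touches 2018-10-02 through 2018-10-06 → extend to 2018-10-02 through 2018-10-06.
2018-10-21 through 2018-10-22 is disjoint → start new block.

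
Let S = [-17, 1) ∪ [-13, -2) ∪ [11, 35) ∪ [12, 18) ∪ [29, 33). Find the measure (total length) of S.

42

Merged: [-17, 1), [11, 35).
Lengths: 18 + 24 = 42.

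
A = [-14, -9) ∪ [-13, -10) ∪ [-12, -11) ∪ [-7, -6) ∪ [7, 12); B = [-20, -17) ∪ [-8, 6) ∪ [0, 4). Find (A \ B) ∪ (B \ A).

Merge the first list: [-14, -9), [-7, -6), [7, 12).
Merge the second list: [-20, -17), [-8, 6).
Only in the first: [-14, -9), [7, 12).
Only in the second: [-20, -17), [-8, -7), [-6, 6).
Together these are the periods covered by exactly one.

[-20, -17) ∪ [-14, -9) ∪ [-8, -7) ∪ [-6, 6) ∪ [7, 12)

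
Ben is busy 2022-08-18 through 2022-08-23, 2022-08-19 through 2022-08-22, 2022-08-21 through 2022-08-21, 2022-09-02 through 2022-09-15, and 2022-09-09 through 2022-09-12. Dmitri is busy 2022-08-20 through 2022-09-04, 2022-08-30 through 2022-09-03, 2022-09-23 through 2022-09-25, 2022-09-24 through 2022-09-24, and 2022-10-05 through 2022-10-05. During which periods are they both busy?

2022-08-20 through 2022-08-23, 2022-09-02 through 2022-09-04

Merge the first list: 2022-08-18 through 2022-08-23, 2022-09-02 through 2022-09-15.
Merge the second list: 2022-08-20 through 2022-09-04, 2022-09-23 through 2022-09-25, 2022-10-05 through 2022-10-05.
2022-08-18 through 2022-08-23 meets the second set on 2022-08-20 through 2022-08-23.
2022-09-02 through 2022-09-15 meets the second set on 2022-09-02 through 2022-09-04.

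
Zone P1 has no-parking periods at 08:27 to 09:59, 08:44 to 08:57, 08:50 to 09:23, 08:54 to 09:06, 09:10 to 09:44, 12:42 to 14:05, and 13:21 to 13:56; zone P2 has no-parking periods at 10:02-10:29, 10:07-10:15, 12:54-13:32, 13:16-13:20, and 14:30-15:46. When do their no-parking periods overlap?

Merge the first list: 08:27-09:59, 12:42-14:05.
Merge the second list: 10:02-10:29, 12:54-13:32, 14:30-15:46.
08:27-09:59 meets no B interval.
12:42-14:05 ∩ B → 12:54-13:32.

12:54-13:32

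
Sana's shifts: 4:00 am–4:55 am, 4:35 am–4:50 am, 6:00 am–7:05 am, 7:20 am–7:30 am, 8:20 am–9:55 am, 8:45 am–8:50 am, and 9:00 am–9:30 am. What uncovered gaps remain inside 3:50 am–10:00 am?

3:50 am–4:00 am, 4:55 am–6:00 am, 7:05 am–7:20 am, 7:30 am–8:20 am, 9:55 am–10:00 am

Covered (merged): 4:00 am–4:55 am, 6:00 am–7:05 am, 7:20 am–7:30 am, 8:20 am–9:55 am.
Complement within 3:50 am–10:00 am: 3:50 am–4:00 am, 4:55 am–6:00 am, 7:05 am–7:20 am, 7:30 am–8:20 am, 9:55 am–10:00 am.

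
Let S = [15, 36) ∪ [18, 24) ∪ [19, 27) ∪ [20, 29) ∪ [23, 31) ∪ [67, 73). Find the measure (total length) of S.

Merged: [15, 36), [67, 73).
Lengths: 21 + 6 = 27.

27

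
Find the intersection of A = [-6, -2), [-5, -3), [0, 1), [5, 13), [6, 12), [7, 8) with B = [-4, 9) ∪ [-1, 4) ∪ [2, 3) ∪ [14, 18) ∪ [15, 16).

A, merged: [-6, -2), [0, 1), [5, 13).
B, merged: [-4, 9), [14, 18).
[-6, -2) meets the second set on [-4, -2).
[0, 1) meets the second set on [0, 1).
[5, 13) meets the second set on [5, 9).

[-4, -2) ∪ [0, 1) ∪ [5, 9)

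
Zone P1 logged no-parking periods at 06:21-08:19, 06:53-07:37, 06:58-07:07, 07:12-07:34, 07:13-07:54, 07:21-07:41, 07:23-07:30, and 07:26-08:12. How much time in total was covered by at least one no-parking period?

1 h 58 min

Merged: 06:21-08:19.
Length: 1 h 58 min.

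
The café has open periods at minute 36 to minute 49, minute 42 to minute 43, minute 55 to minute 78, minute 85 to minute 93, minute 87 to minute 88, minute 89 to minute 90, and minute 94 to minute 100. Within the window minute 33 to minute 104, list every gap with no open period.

The merged coverage is minute 36 to minute 49, minute 55 to minute 78, minute 85 to minute 93, minute 94 to minute 100.
Uncovered inside minute 33 to minute 104: minute 33 to minute 36, minute 49 to minute 55, minute 78 to minute 85, minute 93 to minute 94, minute 100 to minute 104.

minute 33 to minute 36, minute 49 to minute 55, minute 78 to minute 85, minute 93 to minute 94, minute 100 to minute 104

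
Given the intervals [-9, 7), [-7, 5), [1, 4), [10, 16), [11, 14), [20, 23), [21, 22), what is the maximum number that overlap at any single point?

3

Walk the sorted start/end points keeping a running depth.
The depth first hits 3 at 1.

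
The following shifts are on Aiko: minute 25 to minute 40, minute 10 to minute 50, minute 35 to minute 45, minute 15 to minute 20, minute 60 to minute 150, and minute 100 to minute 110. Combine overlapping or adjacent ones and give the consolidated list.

Sort by start: minute 10 to minute 50, minute 15 to minute 20, minute 25 to minute 40, minute 35 to minute 45, minute 60 to minute 150, minute 100 to minute 110.
minute 15 to minute 20 overlaps/touches minute 10 to minute 50 → extend to minute 10 to minute 50.
minute 25 to minute 40 overlaps/touches minute 10 to minute 50 → extend to minute 10 to minute 50.
minute 35 to minute 45 overlaps/touches minute 10 to minute 50 → extend to minute 10 to minute 50.
minute 60 to minute 150 is disjoint → start new block.
minute 100 to minute 110 overlaps/touches minute 60 to minute 150 → extend to minute 60 to minute 150.

minute 10 to minute 50, minute 60 to minute 150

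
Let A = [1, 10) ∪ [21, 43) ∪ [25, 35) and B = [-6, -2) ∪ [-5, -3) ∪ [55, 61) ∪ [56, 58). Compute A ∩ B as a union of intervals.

none

Merge the first list: [1, 10), [21, 43).
Merge the second list: [-6, -2), [55, 61).
[1, 10) falls entirely outside B.
[21, 43) falls entirely outside B.
No overlap.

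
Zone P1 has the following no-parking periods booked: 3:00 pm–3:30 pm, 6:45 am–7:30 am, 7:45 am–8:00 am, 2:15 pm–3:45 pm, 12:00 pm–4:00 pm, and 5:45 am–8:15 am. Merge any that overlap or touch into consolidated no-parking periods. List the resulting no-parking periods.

Sort by start: 5:45 am-8:15 am, 6:45 am-7:30 am, 7:45 am-8:00 am, 12:00 pm-4:00 pm, 2:15 pm-3:45 pm, 3:00 pm-3:30 pm.
6:45 am-7:30 am overlaps/touches 5:45 am-8:15 am → extend to 5:45 am-8:15 am.
7:45 am-8:00 am overlaps/touches 5:45 am-8:15 am → extend to 5:45 am-8:15 am.
12:00 pm-4:00 pm is disjoint → start new block.
2:15 pm-3:45 pm overlaps/touches 12:00 pm-4:00 pm → extend to 12:00 pm-4:00 pm.
3:00 pm-3:30 pm overlaps/touches 12:00 pm-4:00 pm → extend to 12:00 pm-4:00 pm.

5:45 am-8:15 am, 12:00 pm-4:00 pm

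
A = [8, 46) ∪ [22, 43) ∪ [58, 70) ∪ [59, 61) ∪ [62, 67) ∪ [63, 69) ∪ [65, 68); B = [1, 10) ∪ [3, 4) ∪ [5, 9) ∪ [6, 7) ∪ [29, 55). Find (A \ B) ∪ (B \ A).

First set merges to [8, 46), [58, 70).
Second set merges to [1, 10), [29, 55).
A \ B = [10, 29), [58, 70).
B \ A = [1, 8), [46, 55).
Union of the two gives the symmetric difference.

[1, 8) ∪ [10, 29) ∪ [46, 55) ∪ [58, 70)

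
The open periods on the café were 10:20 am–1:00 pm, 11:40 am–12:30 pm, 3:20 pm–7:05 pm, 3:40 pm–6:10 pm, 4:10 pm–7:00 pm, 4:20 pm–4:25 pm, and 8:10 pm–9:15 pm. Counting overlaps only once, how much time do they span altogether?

Merged: 10:20 am–1:00 pm, 3:20 pm–7:05 pm, 8:10 pm–9:15 pm.
Lengths: 2 h 40 min + 3 h 45 min + 1 h 5 min = 7 h 30 min.

7 h 30 min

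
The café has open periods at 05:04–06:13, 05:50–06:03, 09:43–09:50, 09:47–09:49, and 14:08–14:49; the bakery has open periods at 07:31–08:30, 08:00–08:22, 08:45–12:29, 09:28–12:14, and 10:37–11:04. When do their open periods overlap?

09:43–09:50

Merge the first list: 05:04–06:13, 09:43–09:50, 14:08–14:49.
Merge the second list: 07:31–08:30, 08:45–12:29.
05:04–06:13 meets no B interval.
09:43–09:50 ∩ B → 09:43–09:50.
14:08–14:49 meets no B interval.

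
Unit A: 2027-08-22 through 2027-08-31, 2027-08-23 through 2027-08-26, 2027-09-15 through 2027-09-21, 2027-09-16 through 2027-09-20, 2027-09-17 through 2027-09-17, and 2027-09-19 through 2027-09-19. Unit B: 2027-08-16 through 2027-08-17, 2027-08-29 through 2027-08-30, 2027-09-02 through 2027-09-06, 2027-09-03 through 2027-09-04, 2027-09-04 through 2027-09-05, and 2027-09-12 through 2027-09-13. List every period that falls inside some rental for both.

2027-08-29 through 2027-08-30

Merge the first list: 2027-08-22 through 2027-08-31, 2027-09-15 through 2027-09-21.
Merge the second list: 2027-08-16 through 2027-08-17, 2027-08-29 through 2027-08-30, 2027-09-02 through 2027-09-06, 2027-09-12 through 2027-09-13.
2027-08-22 through 2027-08-31 overlaps B on 2027-08-29 through 2027-08-30.
2027-09-15 through 2027-09-21 falls entirely outside B.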